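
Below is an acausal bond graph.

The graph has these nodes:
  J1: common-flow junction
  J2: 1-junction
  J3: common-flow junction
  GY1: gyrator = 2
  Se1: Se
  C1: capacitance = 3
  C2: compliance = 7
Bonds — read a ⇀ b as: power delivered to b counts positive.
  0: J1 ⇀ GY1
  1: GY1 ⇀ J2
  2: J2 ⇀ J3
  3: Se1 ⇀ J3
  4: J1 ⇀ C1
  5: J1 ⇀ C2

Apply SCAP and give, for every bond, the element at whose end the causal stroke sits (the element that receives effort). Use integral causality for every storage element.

#0 stroke→GY1
#1 stroke→GY1
#2 stroke→J2
#3 stroke→J3
#4 stroke→J1
#5 stroke→J1

β3 |J3  (Se1 fixes effort; stroke away)
β2 |J2  (J3: last free bond brings flow in)
β1 |GY1  (closing 1-jn rule on J2)
β0 |GY1  (GY1: gyrator matches bond 1)
β4 |J1  (1-jn J1 has f-setter on 0)
β5 |J1  (J1: bond 0 brought flow, rest push out)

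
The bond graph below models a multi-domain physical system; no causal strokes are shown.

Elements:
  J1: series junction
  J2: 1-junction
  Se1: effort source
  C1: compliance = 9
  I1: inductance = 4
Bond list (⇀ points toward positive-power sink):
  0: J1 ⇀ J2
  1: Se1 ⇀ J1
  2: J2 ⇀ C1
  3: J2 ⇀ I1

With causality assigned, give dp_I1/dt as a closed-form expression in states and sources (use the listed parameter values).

bond 1 |J1  (source Se1 imposes e)
bond 0 |J2  (only one flow-in slot at J1)
bond 2 |J2  (C1 integral (e out))
bond 3 |I1  (J2: last free bond brings flow in)

dp_I1/dt = E_Se1 - q_C1/9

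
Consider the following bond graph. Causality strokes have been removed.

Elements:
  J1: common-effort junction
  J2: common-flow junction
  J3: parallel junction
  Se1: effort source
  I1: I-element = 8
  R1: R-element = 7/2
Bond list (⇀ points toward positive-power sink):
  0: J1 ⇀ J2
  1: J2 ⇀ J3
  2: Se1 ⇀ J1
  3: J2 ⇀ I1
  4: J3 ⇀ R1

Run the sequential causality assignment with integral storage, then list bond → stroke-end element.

b2 →J1  (Se1 fixes effort; stroke away)
b0 →J2  (J1: bond 2 brought effort, rest push out)
b3 →I1  (I1: I, integral causality)
b1 →J2  (common-f at J2 fixed by 3)
b4 →J3  (J3: last free bond brings effort in)

bond 0 stroke at J2
bond 1 stroke at J2
bond 2 stroke at J1
bond 3 stroke at I1
bond 4 stroke at J3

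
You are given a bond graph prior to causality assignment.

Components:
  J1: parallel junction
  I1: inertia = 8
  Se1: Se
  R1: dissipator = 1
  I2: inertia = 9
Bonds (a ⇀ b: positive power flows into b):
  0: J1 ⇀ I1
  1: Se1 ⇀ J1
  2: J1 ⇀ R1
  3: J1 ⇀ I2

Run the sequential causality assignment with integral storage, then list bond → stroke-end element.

β0 |I1
β1 |J1
β2 |R1
β3 |I2

b1 stroke at J1  (Se1 (Se) sets effort on bond)
b0 stroke at I1  (0-jn J1 has e-setter on 1)
b2 stroke at R1  (J1: bond 1 brought effort, rest push out)
b3 stroke at I2  (J1 effort already set via bond 1)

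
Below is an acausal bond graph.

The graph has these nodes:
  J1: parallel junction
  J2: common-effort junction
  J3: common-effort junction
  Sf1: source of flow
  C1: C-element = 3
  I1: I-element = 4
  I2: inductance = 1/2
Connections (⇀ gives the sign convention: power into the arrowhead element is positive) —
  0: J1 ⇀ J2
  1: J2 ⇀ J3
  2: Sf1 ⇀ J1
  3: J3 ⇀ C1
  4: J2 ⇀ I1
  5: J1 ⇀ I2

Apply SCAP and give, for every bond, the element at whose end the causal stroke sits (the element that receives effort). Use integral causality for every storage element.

β2 stroke at Sf1  (Sf1: flow source, stroke at near end)
β3 stroke at J3  (C1: C, integral causality)
β1 stroke at J2  (J3 effort already set via bond 3)
β0 stroke at J1  (0-jn J2 has e-setter on 1)
β4 stroke at I1  (common-e at J2 fixed by 1)
β5 stroke at I2  (J1 effort already set via bond 0)

#0 |J1
#1 |J2
#2 |Sf1
#3 |J3
#4 |I1
#5 |I2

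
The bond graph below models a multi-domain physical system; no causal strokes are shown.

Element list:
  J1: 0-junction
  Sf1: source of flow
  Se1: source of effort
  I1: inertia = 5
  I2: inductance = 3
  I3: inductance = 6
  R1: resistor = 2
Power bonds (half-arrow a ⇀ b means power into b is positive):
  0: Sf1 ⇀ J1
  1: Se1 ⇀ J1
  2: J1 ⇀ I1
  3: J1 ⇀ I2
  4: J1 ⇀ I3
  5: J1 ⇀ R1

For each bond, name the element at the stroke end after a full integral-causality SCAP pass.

β0 stroke at Sf1
β1 stroke at J1
β2 stroke at I1
β3 stroke at I2
β4 stroke at I3
β5 stroke at R1

β0 |Sf1  (Sf1: flow source, stroke at near end)
β1 |J1  (source Se1 imposes e)
β2 |I1  (0-jn J1 has e-setter on 1)
β3 |I2  (J1: bond 1 brought effort, rest push out)
β4 |I3  (common-e at J1 fixed by 1)
β5 |R1  (J1: bond 1 brought effort, rest push out)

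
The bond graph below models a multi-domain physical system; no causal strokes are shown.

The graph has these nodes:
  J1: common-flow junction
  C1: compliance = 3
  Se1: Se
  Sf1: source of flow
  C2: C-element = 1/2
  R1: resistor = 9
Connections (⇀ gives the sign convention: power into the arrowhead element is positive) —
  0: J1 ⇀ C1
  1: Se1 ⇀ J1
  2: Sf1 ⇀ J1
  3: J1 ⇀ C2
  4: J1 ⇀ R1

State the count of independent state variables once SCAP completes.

β1 →J1  (Se1: effort source, stroke at far end)
β2 →Sf1  (Sf1 (Sf) sets flow on bond)
β0 →J1  (common-f at J1 fixed by 2)
β3 →J1  (1-jn J1 has f-setter on 2)
β4 →J1  (1-jn J1 has f-setter on 2)

2  (C1, C2 all integral)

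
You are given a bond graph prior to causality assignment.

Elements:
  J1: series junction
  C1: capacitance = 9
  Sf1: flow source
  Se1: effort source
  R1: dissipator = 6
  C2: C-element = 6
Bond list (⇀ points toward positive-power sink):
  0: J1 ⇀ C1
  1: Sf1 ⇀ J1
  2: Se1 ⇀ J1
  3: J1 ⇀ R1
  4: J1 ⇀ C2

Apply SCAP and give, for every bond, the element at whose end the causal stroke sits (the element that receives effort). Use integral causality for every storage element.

bond 0 |J1
bond 1 |Sf1
bond 2 |J1
bond 3 |J1
bond 4 |J1

b1 stroke→Sf1  (source Sf1 imposes f)
b2 stroke→J1  (Se1: effort source, stroke at far end)
b0 stroke→J1  (common-f at J1 fixed by 1)
b3 stroke→J1  (1-jn J1 has f-setter on 1)
b4 stroke→J1  (J1: bond 1 brought flow, rest push out)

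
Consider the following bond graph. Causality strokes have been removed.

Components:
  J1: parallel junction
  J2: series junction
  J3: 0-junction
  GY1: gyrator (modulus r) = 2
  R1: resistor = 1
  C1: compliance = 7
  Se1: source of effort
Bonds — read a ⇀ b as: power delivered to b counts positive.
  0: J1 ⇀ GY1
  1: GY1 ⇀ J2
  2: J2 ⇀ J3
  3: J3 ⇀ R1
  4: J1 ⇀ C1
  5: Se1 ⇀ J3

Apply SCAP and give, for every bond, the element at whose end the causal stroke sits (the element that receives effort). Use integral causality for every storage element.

#5 stroke at J3  (Se1 fixes effort; stroke away)
#2 stroke at J2  (J3 effort already set via bond 5)
#3 stroke at R1  (common-e at J3 fixed by 5)
#1 stroke at GY1  (closing 1-jn rule on J2)
#0 stroke at GY1  (GY1 both-in/both-out from 1)
#4 stroke at J1  (closing 0-jn rule on J1)

bond 0 stroke at GY1
bond 1 stroke at GY1
bond 2 stroke at J2
bond 3 stroke at R1
bond 4 stroke at J1
bond 5 stroke at J3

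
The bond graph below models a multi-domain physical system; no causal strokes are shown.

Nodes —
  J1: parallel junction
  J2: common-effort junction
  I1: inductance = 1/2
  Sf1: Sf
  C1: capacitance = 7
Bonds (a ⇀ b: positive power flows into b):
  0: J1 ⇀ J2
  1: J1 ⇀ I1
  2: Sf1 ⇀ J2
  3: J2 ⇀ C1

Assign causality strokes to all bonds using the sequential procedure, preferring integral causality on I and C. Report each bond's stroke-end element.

β0 stroke→J1
β1 stroke→I1
β2 stroke→Sf1
β3 stroke→J2

bond 2 stroke→Sf1  (Sf1: flow source, stroke at near end)
bond 1 stroke→I1  (prefer integral on I1)
bond 0 stroke→J1  (only one effort-in slot at J1)
bond 3 stroke→J2  (closing 0-jn rule on J2)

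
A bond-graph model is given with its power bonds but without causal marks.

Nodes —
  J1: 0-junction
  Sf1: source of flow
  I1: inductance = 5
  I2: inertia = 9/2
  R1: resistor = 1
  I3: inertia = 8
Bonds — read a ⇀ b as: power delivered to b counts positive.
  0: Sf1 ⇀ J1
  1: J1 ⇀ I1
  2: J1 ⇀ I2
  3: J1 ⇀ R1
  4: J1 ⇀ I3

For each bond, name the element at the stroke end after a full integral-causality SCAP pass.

b0 →Sf1  (Sf1: flow source, stroke at near end)
b1 →I1  (prefer integral on I1)
b2 →I2  (I2: I, integral causality)
b4 →I3  (I3: I, integral causality)
b3 →J1  (closing 0-jn rule on J1)

#0 stroke→Sf1
#1 stroke→I1
#2 stroke→I2
#3 stroke→J1
#4 stroke→I3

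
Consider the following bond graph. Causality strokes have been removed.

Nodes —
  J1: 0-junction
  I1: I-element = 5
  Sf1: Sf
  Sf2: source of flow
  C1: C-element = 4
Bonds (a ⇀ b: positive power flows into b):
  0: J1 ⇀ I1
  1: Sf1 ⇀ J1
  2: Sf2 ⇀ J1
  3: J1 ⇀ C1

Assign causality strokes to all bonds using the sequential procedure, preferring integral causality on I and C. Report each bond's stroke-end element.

b0 stroke→I1
b1 stroke→Sf1
b2 stroke→Sf2
b3 stroke→J1

b1 stroke→Sf1  (source Sf1 imposes f)
b2 stroke→Sf2  (Sf2: flow source, stroke at near end)
b0 stroke→I1  (prefer integral on I1)
b3 stroke→J1  (only one effort-in slot at J1)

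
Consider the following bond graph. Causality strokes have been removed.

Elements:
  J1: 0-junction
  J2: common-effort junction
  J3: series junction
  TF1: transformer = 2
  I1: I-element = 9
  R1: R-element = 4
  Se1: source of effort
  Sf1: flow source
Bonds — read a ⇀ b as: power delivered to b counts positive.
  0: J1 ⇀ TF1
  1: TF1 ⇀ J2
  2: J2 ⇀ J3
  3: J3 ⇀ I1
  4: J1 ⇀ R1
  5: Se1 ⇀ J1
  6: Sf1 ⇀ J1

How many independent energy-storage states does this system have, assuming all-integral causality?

β5 stroke at J1  (Se1 fixes effort; stroke away)
β6 stroke at Sf1  (Sf1 fixes flow; stroke at Sf1)
β0 stroke at TF1  (J1: bond 5 brought effort, rest push out)
β4 stroke at R1  (J1: bond 5 brought effort, rest push out)
β1 stroke at J2  (TF1: transformer flips bond 0)
β2 stroke at J3  (J2 effort already set via bond 1)
β3 stroke at I1  (closing 1-jn rule on J3)

1  (I1 all integral)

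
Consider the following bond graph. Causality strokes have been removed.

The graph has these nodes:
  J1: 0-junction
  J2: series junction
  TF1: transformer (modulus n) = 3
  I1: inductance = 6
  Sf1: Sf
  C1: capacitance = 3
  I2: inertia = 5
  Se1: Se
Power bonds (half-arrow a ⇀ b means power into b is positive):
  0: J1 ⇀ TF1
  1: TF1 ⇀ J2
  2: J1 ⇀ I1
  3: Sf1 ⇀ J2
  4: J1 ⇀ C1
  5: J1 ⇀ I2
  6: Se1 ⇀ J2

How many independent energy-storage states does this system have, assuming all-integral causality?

3  (C1, I1, I2 all integral)

b3 |Sf1  (Sf1 (Sf) sets flow on bond)
b6 |J2  (Se1 fixes effort; stroke away)
b1 |J2  (1-jn J2 has f-setter on 3)
b0 |TF1  (through TF1, causality passes straight; one stroke at TF1)
b2 |I1  (I1 integral (f out))
b4 |J1  (C1: C, integral causality)
b5 |I2  (common-e at J1 fixed by 4)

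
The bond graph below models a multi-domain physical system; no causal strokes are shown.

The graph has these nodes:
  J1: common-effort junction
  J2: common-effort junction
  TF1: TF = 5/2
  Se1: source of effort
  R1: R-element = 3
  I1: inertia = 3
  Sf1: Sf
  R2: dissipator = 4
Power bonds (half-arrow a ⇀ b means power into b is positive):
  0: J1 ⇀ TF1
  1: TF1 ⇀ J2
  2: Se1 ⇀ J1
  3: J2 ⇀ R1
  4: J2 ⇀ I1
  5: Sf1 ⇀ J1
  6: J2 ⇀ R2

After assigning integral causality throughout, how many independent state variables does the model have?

1  (I1 all integral)

#2 |J1  (source Se1 imposes e)
#5 |Sf1  (Sf1 fixes flow; stroke at Sf1)
#0 |TF1  (0-jn J1 has e-setter on 2)
#1 |J2  (TF1 one-in-one-out from 0)
#3 |R1  (0-jn J2 has e-setter on 1)
#4 |I1  (0-jn J2 has e-setter on 1)
#6 |R2  (J2: bond 1 brought effort, rest push out)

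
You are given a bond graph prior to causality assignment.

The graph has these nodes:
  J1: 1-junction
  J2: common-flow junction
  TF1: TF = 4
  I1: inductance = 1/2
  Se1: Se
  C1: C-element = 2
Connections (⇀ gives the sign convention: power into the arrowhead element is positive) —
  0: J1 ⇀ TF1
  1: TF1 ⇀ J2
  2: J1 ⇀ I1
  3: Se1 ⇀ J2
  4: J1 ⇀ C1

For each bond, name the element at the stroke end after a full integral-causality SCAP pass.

β3 →J2  (Se1 fixes effort; stroke away)
β1 →TF1  (J2 needs exactly one f-in)
β0 →J1  (TF TF1: opposite of bond 1)
β2 →I1  (I1: I, integral causality)
β4 →J1  (J1: bond 2 brought flow, rest push out)

b0 stroke at J1
b1 stroke at TF1
b2 stroke at I1
b3 stroke at J2
b4 stroke at J1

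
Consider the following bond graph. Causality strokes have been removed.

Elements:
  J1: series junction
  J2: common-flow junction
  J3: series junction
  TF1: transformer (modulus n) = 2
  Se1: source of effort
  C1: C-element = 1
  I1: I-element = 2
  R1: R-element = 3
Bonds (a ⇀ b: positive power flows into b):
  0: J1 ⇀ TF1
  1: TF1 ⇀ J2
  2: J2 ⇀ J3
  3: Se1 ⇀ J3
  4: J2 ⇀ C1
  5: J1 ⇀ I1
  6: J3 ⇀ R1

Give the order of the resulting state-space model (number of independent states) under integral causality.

2  (C1, I1 all integral)

β3 |J3  (Se1: effort source, stroke at far end)
β4 |J2  (prefer integral on C1)
β5 |I1  (I1: I, integral causality)
β0 |J1  (J1 flow already set via bond 5)
β1 |TF1  (TF TF1: opposite of bond 0)
β2 |J2  (common-f at J2 fixed by 1)
β6 |J3  (1-jn J3 has f-setter on 2)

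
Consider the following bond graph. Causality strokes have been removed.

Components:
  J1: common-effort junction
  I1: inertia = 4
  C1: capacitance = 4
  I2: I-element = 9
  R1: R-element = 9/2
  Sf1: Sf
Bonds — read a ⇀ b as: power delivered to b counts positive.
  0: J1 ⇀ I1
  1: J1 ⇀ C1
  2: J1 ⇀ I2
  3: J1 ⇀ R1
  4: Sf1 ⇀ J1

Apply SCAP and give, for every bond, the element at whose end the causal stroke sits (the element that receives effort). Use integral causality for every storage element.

#0 |I1
#1 |J1
#2 |I2
#3 |R1
#4 |Sf1

b4 stroke→Sf1  (source Sf1 imposes f)
b0 stroke→I1  (I1: I, integral causality)
b1 stroke→J1  (C1 integral (e out))
b2 stroke→I2  (J1 effort already set via bond 1)
b3 stroke→R1  (common-e at J1 fixed by 1)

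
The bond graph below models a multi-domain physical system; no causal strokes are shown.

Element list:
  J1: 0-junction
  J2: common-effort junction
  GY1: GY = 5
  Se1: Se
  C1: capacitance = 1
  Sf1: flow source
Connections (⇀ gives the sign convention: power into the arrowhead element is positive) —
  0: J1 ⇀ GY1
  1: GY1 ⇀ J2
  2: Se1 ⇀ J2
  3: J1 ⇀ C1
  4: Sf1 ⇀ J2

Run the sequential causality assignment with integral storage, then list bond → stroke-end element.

#2 stroke→J2  (Se1: effort source, stroke at far end)
#4 stroke→Sf1  (Sf1 (Sf) sets flow on bond)
#1 stroke→GY1  (J2 effort already set via bond 2)
#0 stroke→GY1  (GY1 both-in/both-out from 1)
#3 stroke→J1  (only one effort-in slot at J1)

bond 0 stroke at GY1
bond 1 stroke at GY1
bond 2 stroke at J2
bond 3 stroke at J1
bond 4 stroke at Sf1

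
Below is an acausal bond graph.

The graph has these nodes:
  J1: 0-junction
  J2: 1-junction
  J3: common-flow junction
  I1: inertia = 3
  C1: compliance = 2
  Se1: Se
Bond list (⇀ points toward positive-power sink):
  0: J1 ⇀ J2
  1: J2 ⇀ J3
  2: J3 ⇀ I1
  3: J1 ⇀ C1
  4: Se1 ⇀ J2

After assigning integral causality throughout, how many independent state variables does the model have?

2  (C1, I1 all integral)

β4 →J2  (Se1 fixes effort; stroke away)
β2 →I1  (I1 integral (f out))
β1 →J3  (1-jn J3 has f-setter on 2)
β0 →J2  (1-jn J2 has f-setter on 1)
β3 →J1  (J1 needs exactly one e-in)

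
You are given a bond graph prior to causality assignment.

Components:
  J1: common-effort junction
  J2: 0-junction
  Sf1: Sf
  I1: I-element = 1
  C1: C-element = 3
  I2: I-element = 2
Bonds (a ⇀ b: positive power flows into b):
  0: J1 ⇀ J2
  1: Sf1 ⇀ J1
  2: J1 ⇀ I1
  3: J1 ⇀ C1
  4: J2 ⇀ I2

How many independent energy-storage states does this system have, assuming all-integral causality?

β1 stroke at Sf1  (Sf1 (Sf) sets flow on bond)
β2 stroke at I1  (I1: I, integral causality)
β3 stroke at J1  (C1 integral (e out))
β0 stroke at J2  (J1: bond 3 brought effort, rest push out)
β4 stroke at I2  (J2: bond 0 brought effort, rest push out)

3  (C1, I1, I2 all integral)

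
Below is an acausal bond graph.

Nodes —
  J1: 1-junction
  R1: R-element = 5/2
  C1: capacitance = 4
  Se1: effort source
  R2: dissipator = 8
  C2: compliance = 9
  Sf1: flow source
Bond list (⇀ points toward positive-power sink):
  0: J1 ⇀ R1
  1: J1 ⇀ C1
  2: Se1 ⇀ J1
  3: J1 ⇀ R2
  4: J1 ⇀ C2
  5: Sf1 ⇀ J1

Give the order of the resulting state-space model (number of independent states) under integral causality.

2  (C1, C2 all integral)

#2 stroke→J1  (Se1 (Se) sets effort on bond)
#5 stroke→Sf1  (Sf1: flow source, stroke at near end)
#0 stroke→J1  (1-jn J1 has f-setter on 5)
#1 stroke→J1  (common-f at J1 fixed by 5)
#3 stroke→J1  (common-f at J1 fixed by 5)
#4 stroke→J1  (J1: bond 5 brought flow, rest push out)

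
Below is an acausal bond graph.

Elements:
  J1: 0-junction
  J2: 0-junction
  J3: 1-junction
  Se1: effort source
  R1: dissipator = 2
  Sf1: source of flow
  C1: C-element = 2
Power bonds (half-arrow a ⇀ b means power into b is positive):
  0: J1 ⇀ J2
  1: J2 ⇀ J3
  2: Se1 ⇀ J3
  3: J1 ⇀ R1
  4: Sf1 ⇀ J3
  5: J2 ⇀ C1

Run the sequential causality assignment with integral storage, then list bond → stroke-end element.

bond 0 |J1
bond 1 |J3
bond 2 |J3
bond 3 |R1
bond 4 |Sf1
bond 5 |J2

#2 stroke→J3  (source Se1 imposes e)
#4 stroke→Sf1  (Sf1: flow source, stroke at near end)
#1 stroke→J3  (J3 flow already set via bond 4)
#5 stroke→J2  (C1 integral (e out))
#0 stroke→J1  (J2 effort already set via bond 5)
#3 stroke→R1  (common-e at J1 fixed by 0)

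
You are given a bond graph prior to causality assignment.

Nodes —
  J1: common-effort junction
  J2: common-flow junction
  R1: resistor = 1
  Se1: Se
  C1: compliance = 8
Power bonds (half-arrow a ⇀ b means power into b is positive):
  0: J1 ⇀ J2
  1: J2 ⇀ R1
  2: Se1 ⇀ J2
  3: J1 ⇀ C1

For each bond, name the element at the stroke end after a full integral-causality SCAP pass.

#2 |J2  (Se1 (Se) sets effort on bond)
#3 |J1  (C1 integral (e out))
#0 |J2  (common-e at J1 fixed by 3)
#1 |R1  (J2 needs exactly one f-in)

bond 0 stroke at J2
bond 1 stroke at R1
bond 2 stroke at J2
bond 3 stroke at J1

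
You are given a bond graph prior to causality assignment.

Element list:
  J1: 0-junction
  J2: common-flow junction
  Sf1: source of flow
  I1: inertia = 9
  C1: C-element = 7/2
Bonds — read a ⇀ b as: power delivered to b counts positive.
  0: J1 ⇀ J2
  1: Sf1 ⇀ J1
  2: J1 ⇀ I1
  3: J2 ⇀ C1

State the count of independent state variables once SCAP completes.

2  (C1, I1 all integral)

b1 stroke at Sf1  (Sf1 fixes flow; stroke at Sf1)
b2 stroke at I1  (I1 integral (f out))
b0 stroke at J1  (J1: last free bond brings effort in)
b3 stroke at J2  (J2 flow already set via bond 0)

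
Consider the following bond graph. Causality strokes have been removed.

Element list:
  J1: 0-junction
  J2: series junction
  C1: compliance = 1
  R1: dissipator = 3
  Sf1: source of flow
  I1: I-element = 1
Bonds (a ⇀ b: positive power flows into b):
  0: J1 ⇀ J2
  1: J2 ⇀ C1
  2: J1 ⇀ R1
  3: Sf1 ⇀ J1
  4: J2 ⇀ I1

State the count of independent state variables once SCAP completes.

2  (C1, I1 all integral)

β3 |Sf1  (source Sf1 imposes f)
β1 |J2  (C1: C, integral causality)
β4 |I1  (prefer integral on I1)
β0 |J2  (J2: bond 4 brought flow, rest push out)
β2 |J1  (J1: last free bond brings effort in)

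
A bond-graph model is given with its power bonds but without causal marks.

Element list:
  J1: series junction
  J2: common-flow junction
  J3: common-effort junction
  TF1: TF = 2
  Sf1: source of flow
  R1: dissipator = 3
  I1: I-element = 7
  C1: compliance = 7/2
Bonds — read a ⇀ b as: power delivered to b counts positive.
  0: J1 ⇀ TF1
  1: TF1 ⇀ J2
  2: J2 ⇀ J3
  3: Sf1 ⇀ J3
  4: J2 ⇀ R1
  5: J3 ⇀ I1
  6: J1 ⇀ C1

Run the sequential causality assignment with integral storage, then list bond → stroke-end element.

β0 stroke→TF1
β1 stroke→J2
β2 stroke→J3
β3 stroke→Sf1
β4 stroke→J2
β5 stroke→I1
β6 stroke→J1

bond 3 stroke at Sf1  (source Sf1 imposes f)
bond 5 stroke at I1  (prefer integral on I1)
bond 2 stroke at J3  (only one effort-in slot at J3)
bond 1 stroke at J2  (J2 flow already set via bond 2)
bond 4 stroke at J2  (1-jn J2 has f-setter on 2)
bond 0 stroke at TF1  (TF TF1: opposite of bond 1)
bond 6 stroke at J1  (J1: bond 0 brought flow, rest push out)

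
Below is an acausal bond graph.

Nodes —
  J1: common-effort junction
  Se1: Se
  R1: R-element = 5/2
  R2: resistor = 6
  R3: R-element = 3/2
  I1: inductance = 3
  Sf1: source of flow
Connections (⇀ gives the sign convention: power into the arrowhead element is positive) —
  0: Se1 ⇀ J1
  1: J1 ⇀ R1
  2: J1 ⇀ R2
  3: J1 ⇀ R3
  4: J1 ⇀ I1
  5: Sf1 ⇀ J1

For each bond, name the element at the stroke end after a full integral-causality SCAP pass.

β0 →J1  (Se1: effort source, stroke at far end)
β5 →Sf1  (source Sf1 imposes f)
β1 →R1  (J1: bond 0 brought effort, rest push out)
β2 →R2  (J1: bond 0 brought effort, rest push out)
β3 →R3  (common-e at J1 fixed by 0)
β4 →I1  (0-jn J1 has e-setter on 0)

β0 stroke at J1
β1 stroke at R1
β2 stroke at R2
β3 stroke at R3
β4 stroke at I1
β5 stroke at Sf1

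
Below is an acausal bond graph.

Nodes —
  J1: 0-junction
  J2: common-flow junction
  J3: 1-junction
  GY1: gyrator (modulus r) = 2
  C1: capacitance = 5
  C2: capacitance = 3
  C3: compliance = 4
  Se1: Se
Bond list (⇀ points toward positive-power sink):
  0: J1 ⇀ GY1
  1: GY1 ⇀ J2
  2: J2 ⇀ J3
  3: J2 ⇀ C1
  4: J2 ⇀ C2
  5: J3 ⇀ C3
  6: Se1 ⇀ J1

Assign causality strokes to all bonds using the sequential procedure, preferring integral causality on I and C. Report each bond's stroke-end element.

β6 stroke at J1  (source Se1 imposes e)
β0 stroke at GY1  (0-jn J1 has e-setter on 6)
β1 stroke at GY1  (GY1 both-in/both-out from 0)
β2 stroke at J2  (J2 flow already set via bond 1)
β3 stroke at J2  (1-jn J2 has f-setter on 1)
β4 stroke at J2  (1-jn J2 has f-setter on 1)
β5 stroke at J3  (J3: bond 2 brought flow, rest push out)

bond 0 →GY1
bond 1 →GY1
bond 2 →J2
bond 3 →J2
bond 4 →J2
bond 5 →J3
bond 6 →J1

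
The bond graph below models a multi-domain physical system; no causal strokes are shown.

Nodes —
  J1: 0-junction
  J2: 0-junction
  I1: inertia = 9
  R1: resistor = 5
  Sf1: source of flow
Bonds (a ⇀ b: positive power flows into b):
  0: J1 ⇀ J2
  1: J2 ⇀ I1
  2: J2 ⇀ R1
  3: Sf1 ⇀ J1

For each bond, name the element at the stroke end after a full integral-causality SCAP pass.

β0 →J1
β1 →I1
β2 →J2
β3 →Sf1

β3 |Sf1  (source Sf1 imposes f)
β0 |J1  (only one effort-in slot at J1)
β1 |I1  (I1 outputs flow p/I1)
β2 |J2  (only one effort-in slot at J2)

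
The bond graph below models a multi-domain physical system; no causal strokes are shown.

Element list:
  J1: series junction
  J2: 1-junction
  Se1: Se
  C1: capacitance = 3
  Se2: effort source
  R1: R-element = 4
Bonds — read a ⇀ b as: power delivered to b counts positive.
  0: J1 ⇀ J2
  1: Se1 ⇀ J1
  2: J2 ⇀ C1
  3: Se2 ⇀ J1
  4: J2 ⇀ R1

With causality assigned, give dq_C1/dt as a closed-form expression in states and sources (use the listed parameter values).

#1 |J1  (Se1 fixes effort; stroke away)
#3 |J1  (Se2: effort source, stroke at far end)
#0 |J2  (only one flow-in slot at J1)
#2 |J2  (C1 integral (e out))
#4 |R1  (only one flow-in slot at J2)

dq_C1/dt = E_Se1/4 + E_Se2/4 - q_C1/12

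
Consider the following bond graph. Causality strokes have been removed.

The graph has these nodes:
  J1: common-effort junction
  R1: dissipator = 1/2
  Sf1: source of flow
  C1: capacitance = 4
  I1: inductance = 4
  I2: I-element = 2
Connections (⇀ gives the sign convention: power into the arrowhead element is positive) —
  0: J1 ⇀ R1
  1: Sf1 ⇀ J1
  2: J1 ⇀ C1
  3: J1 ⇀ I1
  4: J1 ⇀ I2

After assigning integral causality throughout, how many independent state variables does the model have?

3  (C1, I1, I2 all integral)

b1 →Sf1  (Sf1 fixes flow; stroke at Sf1)
b2 →J1  (C1 integral (e out))
b0 →R1  (0-jn J1 has e-setter on 2)
b3 →I1  (J1 effort already set via bond 2)
b4 →I2  (J1 effort already set via bond 2)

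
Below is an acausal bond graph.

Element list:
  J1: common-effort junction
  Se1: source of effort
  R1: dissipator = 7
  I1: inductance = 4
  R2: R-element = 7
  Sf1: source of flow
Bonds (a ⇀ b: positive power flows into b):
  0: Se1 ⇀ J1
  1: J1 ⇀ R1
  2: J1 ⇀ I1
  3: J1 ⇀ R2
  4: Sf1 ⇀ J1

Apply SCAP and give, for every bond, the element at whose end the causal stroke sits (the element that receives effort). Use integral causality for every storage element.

bond 0 stroke→J1  (Se1 fixes effort; stroke away)
bond 4 stroke→Sf1  (Sf1 (Sf) sets flow on bond)
bond 1 stroke→R1  (J1 effort already set via bond 0)
bond 2 stroke→I1  (0-jn J1 has e-setter on 0)
bond 3 stroke→R2  (J1 effort already set via bond 0)

bond 0 stroke at J1
bond 1 stroke at R1
bond 2 stroke at I1
bond 3 stroke at R2
bond 4 stroke at Sf1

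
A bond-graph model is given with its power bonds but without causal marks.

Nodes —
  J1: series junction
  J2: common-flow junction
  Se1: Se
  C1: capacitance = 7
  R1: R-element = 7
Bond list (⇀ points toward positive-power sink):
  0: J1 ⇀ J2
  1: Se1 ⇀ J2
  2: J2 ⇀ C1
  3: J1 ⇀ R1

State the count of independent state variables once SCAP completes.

b1 stroke→J2  (source Se1 imposes e)
b2 stroke→J2  (prefer integral on C1)
b0 stroke→J1  (J2: last free bond brings flow in)
b3 stroke→R1  (closing 1-jn rule on J1)

1  (C1 all integral)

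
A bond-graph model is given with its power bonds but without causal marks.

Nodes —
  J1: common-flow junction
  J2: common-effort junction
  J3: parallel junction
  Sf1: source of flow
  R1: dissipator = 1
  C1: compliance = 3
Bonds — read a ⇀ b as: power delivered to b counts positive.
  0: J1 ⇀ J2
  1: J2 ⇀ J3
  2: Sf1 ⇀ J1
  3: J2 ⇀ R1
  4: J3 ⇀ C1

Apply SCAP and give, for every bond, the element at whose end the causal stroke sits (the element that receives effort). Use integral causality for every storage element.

b2 →Sf1  (Sf1 (Sf) sets flow on bond)
b0 →J1  (common-f at J1 fixed by 2)
b4 →J3  (C1: C, integral causality)
b1 →J2  (J3: bond 4 brought effort, rest push out)
b3 →R1  (0-jn J2 has e-setter on 1)

b0 |J1
b1 |J2
b2 |Sf1
b3 |R1
b4 |J3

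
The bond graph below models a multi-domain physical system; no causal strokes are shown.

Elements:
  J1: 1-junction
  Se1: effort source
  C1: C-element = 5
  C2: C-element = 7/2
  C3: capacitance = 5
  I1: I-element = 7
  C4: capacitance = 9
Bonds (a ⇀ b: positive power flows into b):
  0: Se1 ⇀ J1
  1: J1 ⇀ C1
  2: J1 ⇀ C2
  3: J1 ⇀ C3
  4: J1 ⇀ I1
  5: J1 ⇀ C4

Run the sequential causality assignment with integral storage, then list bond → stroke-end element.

bond 0 stroke→J1  (Se1 fixes effort; stroke away)
bond 1 stroke→J1  (prefer integral on C1)
bond 2 stroke→J1  (C2 outputs effort q/C2)
bond 3 stroke→J1  (prefer integral on C3)
bond 4 stroke→I1  (I1 integral (f out))
bond 5 stroke→J1  (J1: bond 4 brought flow, rest push out)

#0 |J1
#1 |J1
#2 |J1
#3 |J1
#4 |I1
#5 |J1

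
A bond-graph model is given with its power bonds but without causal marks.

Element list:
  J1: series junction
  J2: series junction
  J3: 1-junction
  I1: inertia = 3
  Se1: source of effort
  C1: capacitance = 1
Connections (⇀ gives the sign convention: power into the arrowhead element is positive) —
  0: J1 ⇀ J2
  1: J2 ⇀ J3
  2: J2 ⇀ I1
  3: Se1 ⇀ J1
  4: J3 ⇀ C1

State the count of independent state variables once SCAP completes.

2  (C1, I1 all integral)

bond 3 stroke→J1  (Se1: effort source, stroke at far end)
bond 0 stroke→J2  (J1 needs exactly one f-in)
bond 2 stroke→I1  (prefer integral on I1)
bond 1 stroke→J2  (1-jn J2 has f-setter on 2)
bond 4 stroke→J3  (J3: bond 1 brought flow, rest push out)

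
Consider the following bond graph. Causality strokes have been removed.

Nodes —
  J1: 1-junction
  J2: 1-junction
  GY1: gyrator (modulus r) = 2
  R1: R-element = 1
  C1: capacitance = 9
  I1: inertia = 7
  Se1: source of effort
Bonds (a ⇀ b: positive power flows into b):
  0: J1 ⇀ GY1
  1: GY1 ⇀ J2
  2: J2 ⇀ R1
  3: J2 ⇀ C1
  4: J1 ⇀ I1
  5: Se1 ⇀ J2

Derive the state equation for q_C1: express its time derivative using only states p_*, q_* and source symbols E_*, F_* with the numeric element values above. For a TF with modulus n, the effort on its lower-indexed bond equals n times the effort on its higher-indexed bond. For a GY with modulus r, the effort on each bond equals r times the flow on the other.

dq_C1/dt = E_Se1 + 2*p_I1/7 - q_C1/9

β5 stroke→J2  (Se1: effort source, stroke at far end)
β3 stroke→J2  (C1 outputs effort q/C1)
β4 stroke→I1  (I1 outputs flow p/I1)
β0 stroke→J1  (1-jn J1 has f-setter on 4)
β1 stroke→J2  (through GY1, causality inverts; strokes same side of GY1)
β2 stroke→R1  (only one flow-in slot at J2)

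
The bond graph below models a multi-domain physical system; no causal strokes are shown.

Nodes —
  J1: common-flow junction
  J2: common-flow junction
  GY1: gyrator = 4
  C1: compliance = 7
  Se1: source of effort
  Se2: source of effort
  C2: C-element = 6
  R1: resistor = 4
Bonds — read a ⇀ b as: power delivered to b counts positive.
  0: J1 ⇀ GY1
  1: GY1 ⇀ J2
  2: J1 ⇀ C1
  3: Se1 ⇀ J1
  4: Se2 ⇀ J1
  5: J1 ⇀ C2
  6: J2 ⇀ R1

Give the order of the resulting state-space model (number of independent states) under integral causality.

bond 3 stroke at J1  (Se1 fixes effort; stroke away)
bond 4 stroke at J1  (Se2: effort source, stroke at far end)
bond 2 stroke at J1  (C1 outputs effort q/C1)
bond 5 stroke at J1  (C2: C, integral causality)
bond 0 stroke at GY1  (only one flow-in slot at J1)
bond 1 stroke at GY1  (GY1: gyrator matches bond 0)
bond 6 stroke at J2  (1-jn J2 has f-setter on 1)

2  (C1, C2 all integral)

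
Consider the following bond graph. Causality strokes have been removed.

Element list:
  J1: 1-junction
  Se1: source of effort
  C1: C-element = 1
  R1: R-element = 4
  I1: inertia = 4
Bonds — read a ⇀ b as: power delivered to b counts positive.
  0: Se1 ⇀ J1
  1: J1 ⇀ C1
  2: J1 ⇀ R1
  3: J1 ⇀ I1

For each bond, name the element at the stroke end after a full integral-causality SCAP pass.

#0 stroke at J1
#1 stroke at J1
#2 stroke at J1
#3 stroke at I1

β0 |J1  (Se1 fixes effort; stroke away)
β1 |J1  (C1: C, integral causality)
β3 |I1  (I1 integral (f out))
β2 |J1  (common-f at J1 fixed by 3)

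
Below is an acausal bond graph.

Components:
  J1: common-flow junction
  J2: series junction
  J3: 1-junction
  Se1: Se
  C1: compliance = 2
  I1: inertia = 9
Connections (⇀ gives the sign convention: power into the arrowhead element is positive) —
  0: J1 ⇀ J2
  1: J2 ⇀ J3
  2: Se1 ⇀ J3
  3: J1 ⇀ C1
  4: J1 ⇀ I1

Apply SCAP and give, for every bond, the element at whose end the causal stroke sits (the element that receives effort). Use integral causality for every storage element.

bond 0 stroke at J1
bond 1 stroke at J2
bond 2 stroke at J3
bond 3 stroke at J1
bond 4 stroke at I1

#2 stroke→J3  (source Se1 imposes e)
#1 stroke→J2  (J3 needs exactly one f-in)
#0 stroke→J1  (only one flow-in slot at J2)
#3 stroke→J1  (prefer integral on C1)
#4 stroke→I1  (J1: last free bond brings flow in)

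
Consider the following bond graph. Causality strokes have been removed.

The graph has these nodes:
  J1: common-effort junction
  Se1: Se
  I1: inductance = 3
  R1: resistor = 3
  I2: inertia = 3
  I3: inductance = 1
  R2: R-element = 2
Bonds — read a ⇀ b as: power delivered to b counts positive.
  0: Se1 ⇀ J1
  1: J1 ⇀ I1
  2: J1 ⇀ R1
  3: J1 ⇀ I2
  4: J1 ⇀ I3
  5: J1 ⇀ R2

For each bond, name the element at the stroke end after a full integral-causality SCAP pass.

b0 →J1
b1 →I1
b2 →R1
b3 →I2
b4 →I3
b5 →R2

#0 |J1  (Se1 (Se) sets effort on bond)
#1 |I1  (0-jn J1 has e-setter on 0)
#2 |R1  (J1: bond 0 brought effort, rest push out)
#3 |I2  (J1: bond 0 brought effort, rest push out)
#4 |I3  (J1 effort already set via bond 0)
#5 |R2  (J1: bond 0 brought effort, rest push out)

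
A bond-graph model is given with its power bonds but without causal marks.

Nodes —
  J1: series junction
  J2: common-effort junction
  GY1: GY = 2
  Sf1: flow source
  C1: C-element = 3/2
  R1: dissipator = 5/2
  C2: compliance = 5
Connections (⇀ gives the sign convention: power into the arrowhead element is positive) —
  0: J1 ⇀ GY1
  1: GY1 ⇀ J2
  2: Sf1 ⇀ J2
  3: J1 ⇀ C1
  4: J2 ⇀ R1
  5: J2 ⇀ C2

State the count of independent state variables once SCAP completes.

#2 stroke at Sf1  (source Sf1 imposes f)
#3 stroke at J1  (C1 outputs effort q/C1)
#0 stroke at GY1  (J1: last free bond brings flow in)
#1 stroke at GY1  (GY GY1: same side as bond 0)
#5 stroke at J2  (C2 integral (e out))
#4 stroke at R1  (J2: bond 5 brought effort, rest push out)

2  (C1, C2 all integral)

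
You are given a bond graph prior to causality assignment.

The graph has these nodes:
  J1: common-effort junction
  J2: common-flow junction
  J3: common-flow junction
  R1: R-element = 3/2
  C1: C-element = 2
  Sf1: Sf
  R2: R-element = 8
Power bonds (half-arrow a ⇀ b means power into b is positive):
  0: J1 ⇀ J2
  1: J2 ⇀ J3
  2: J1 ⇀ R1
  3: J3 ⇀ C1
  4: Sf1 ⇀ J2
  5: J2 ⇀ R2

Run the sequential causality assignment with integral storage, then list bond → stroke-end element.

b0 →J2
b1 →J2
b2 →J1
b3 →J3
b4 →Sf1
b5 →J2

b4 →Sf1  (Sf1: flow source, stroke at near end)
b0 →J2  (J2 flow already set via bond 4)
b1 →J2  (J2 flow already set via bond 4)
b5 →J2  (J2 flow already set via bond 4)
b3 →J3  (1-jn J3 has f-setter on 1)
b2 →J1  (J1 needs exactly one e-in)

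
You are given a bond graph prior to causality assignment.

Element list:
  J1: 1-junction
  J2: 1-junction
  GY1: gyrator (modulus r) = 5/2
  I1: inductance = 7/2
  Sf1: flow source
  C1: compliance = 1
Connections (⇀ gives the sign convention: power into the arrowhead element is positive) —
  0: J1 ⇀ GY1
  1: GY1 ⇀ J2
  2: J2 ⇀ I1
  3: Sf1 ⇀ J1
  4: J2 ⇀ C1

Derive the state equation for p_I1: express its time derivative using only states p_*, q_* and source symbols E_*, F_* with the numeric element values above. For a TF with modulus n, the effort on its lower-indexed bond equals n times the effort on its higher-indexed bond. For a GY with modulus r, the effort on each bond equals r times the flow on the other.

dp_I1/dt = 5*F_Sf1/2 - q_C1

#3 stroke at Sf1  (source Sf1 imposes f)
#0 stroke at J1  (J1 flow already set via bond 3)
#1 stroke at J2  (GY GY1: same side as bond 0)
#2 stroke at I1  (prefer integral on I1)
#4 stroke at J2  (1-jn J2 has f-setter on 2)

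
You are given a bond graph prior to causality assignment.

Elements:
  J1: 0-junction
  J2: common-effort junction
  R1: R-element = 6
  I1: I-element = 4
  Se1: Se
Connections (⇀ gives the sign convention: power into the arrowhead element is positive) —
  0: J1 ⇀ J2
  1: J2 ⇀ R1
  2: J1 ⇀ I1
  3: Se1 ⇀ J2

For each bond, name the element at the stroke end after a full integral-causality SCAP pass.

b3 stroke at J2  (Se1 (Se) sets effort on bond)
b0 stroke at J1  (common-e at J2 fixed by 3)
b1 stroke at R1  (J2 effort already set via bond 3)
b2 stroke at I1  (J1 effort already set via bond 0)

bond 0 →J1
bond 1 →R1
bond 2 →I1
bond 3 →J2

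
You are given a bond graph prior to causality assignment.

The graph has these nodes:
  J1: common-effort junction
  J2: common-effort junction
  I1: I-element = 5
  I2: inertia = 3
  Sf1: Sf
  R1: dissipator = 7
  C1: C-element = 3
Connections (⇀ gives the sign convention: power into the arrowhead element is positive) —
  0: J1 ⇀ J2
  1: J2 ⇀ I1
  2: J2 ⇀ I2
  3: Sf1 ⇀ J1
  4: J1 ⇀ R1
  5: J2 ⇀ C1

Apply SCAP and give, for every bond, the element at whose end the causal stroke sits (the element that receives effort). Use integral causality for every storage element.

bond 3 |Sf1  (source Sf1 imposes f)
bond 1 |I1  (I1 outputs flow p/I1)
bond 2 |I2  (prefer integral on I2)
bond 5 |J2  (C1: C, integral causality)
bond 0 |J1  (J2 effort already set via bond 5)
bond 4 |R1  (common-e at J1 fixed by 0)

b0 →J1
b1 →I1
b2 →I2
b3 →Sf1
b4 →R1
b5 →J2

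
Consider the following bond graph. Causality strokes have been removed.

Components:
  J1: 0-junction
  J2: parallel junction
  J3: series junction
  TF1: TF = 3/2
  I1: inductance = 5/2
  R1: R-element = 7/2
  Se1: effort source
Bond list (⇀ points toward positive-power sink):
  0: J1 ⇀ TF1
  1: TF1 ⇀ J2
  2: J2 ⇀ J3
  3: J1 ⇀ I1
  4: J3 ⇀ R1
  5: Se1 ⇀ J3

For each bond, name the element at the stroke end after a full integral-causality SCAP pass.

#5 |J3  (Se1 fixes effort; stroke away)
#3 |I1  (I1 integral (f out))
#0 |J1  (J1 needs exactly one e-in)
#1 |TF1  (TF1: transformer flips bond 0)
#2 |J2  (J2 needs exactly one e-in)
#4 |J3  (J3 flow already set via bond 2)

β0 stroke at J1
β1 stroke at TF1
β2 stroke at J2
β3 stroke at I1
β4 stroke at J3
β5 stroke at J3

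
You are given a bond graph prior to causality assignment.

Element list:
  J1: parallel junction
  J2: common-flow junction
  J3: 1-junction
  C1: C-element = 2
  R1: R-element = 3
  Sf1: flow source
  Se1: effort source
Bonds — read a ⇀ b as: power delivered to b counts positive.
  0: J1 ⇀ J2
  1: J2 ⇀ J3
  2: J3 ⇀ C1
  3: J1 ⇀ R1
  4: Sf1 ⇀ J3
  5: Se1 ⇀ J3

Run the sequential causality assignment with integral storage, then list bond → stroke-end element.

b4 |Sf1  (Sf1 fixes flow; stroke at Sf1)
b5 |J3  (Se1 (Se) sets effort on bond)
b1 |J3  (common-f at J3 fixed by 4)
b2 |J3  (J3 flow already set via bond 4)
b0 |J2  (J2 flow already set via bond 1)
b3 |J1  (J1: last free bond brings effort in)

bond 0 stroke→J2
bond 1 stroke→J3
bond 2 stroke→J3
bond 3 stroke→J1
bond 4 stroke→Sf1
bond 5 stroke→J3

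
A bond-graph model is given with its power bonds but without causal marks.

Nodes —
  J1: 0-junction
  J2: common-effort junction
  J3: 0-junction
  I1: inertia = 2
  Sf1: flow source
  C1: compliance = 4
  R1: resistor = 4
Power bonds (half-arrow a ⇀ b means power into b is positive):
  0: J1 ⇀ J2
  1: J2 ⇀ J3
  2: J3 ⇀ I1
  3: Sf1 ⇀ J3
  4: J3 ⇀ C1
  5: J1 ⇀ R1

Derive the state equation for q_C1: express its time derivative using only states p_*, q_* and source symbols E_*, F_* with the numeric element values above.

dq_C1/dt = F_Sf1 - p_I1/2 - q_C1/16

#3 stroke→Sf1  (Sf1 (Sf) sets flow on bond)
#2 stroke→I1  (prefer integral on I1)
#4 stroke→J3  (C1 integral (e out))
#1 stroke→J2  (common-e at J3 fixed by 4)
#0 stroke→J1  (J2 effort already set via bond 1)
#5 stroke→R1  (common-e at J1 fixed by 0)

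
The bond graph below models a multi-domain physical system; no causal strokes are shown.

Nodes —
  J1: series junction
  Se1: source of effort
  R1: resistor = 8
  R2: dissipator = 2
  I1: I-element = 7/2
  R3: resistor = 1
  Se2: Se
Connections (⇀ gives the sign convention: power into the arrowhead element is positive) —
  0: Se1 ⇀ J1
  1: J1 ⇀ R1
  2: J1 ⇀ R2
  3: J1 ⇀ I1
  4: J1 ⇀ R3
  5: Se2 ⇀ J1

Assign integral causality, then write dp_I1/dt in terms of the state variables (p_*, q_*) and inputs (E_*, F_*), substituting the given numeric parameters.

b0 |J1  (Se1 (Se) sets effort on bond)
b5 |J1  (Se2: effort source, stroke at far end)
b3 |I1  (prefer integral on I1)
b1 |J1  (J1 flow already set via bond 3)
b2 |J1  (J1 flow already set via bond 3)
b4 |J1  (1-jn J1 has f-setter on 3)

dp_I1/dt = E_Se1 + E_Se2 - 22*p_I1/7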